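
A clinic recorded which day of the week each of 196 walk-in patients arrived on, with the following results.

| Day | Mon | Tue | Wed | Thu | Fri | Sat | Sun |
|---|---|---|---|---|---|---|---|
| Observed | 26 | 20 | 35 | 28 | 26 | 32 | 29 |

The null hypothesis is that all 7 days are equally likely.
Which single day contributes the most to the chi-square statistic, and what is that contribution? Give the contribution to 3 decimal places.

Tue, 2.286

Expected count for each of the 7 categories: 196/7 = 28.
Mon: (26 − 28)²/28 = 4/28 = 0.1429
Tue: (20 − 28)²/28 = 64/28 = 2.2857
Wed: (35 − 28)²/28 = 49/28 = 1.7500
Thu: (28 − 28)²/28 = 0/28 = 0.0000
Fri: (26 − 28)²/28 = 4/28 = 0.1429
Sat: (32 − 28)²/28 = 16/28 = 0.5714
Sun: (29 − 28)²/28 = 1/28 = 0.0357
The largest term is for Tue: 2.286.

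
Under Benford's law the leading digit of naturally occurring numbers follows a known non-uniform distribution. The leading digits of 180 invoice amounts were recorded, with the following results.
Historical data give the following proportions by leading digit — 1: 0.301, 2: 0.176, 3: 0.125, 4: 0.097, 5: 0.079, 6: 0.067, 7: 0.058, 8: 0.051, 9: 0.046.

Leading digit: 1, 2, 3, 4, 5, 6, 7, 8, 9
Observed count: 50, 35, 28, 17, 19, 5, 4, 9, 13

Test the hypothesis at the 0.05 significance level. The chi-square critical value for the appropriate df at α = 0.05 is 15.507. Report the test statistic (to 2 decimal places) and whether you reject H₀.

Expected counts E_i = n·p_i: 180×0.301 = 54.18, 180×0.176 = 31.68, 180×0.125 = 22.5, 180×0.097 = 17.46, 180×0.079 = 14.22, 180×0.067 = 12.06, 180×0.058 = 10.44, 180×0.051 = 9.18, 180×0.046 = 8.28.
χ² = (50−54.18)²/54.18 + (35−31.68)²/31.68 + (28−22.5)²/22.5 + (17−17.46)²/17.46 + (19−14.22)²/14.22 + (5−12.06)²/12.06 + (4−10.44)²/10.44 + (9−9.18)²/9.18 + (13−8.28)²/8.28
   = 0.322 + 0.348 + 1.344 + 0.012 + 1.607 + 4.133 + 3.973 + 0.004 + 2.691
Sum = 14.43
df = 8. Since 14.43 < 15.507, we do not reject H₀.

14.43; do not reject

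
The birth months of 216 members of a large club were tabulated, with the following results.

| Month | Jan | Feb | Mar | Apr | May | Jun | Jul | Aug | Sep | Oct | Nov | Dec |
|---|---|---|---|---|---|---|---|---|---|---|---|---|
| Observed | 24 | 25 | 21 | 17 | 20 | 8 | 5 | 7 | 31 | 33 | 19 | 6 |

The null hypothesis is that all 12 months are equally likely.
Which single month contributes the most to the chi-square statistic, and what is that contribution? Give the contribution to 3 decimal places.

Under H₀ each category has probability 1/12, so each expected count is 216/12 = 18.
Jan: (24 − 18)²/18 = 36/18 = 2.0000
Feb: (25 − 18)²/18 = 49/18 = 2.7222
Mar: (21 − 18)²/18 = 9/18 = 0.5000
Apr: (17 − 18)²/18 = 1/18 = 0.0556
May: (20 − 18)²/18 = 4/18 = 0.2222
Jun: (8 − 18)²/18 = 100/18 = 5.5556
Jul: (5 − 18)²/18 = 169/18 = 9.3889
Aug: (7 − 18)²/18 = 121/18 = 6.7222
Sep: (31 − 18)²/18 = 169/18 = 9.3889
Oct: (33 − 18)²/18 = 225/18 = 12.5000
Nov: (19 − 18)²/18 = 1/18 = 0.0556
Dec: (6 − 18)²/18 = 144/18 = 8.0000
The largest term is for Oct: 12.500.

Oct, 12.500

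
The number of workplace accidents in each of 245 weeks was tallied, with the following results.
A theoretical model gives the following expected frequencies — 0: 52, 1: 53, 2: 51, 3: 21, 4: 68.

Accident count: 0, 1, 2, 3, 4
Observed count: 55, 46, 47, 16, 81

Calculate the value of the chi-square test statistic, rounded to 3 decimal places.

cat         O        E   (O−E)²/E
0          55       52     0.1731
1          46       53     0.9245
2          47       51     0.3137
3          16       21     1.1905
4          81       68     2.4853
Sum = 5.087

5.087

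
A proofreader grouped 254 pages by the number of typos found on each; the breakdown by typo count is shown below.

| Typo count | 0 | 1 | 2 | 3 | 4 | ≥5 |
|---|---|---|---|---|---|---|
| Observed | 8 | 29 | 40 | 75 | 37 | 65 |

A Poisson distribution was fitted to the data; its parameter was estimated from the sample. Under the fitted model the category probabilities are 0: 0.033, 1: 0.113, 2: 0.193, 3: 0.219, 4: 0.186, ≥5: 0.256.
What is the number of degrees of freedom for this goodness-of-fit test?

4

There are k = 6 categories and 1 parameter estimated from the data, so df = 6 − 1 − 1 = 4.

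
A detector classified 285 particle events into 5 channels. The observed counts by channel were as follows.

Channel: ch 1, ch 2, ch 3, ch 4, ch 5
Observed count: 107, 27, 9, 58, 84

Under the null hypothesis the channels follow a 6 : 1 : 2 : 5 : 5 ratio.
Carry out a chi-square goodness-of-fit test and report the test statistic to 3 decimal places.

32.444

Ratio total = 19. Expected counts: 285×6/19 = 90, 285×1/19 = 15, 285×2/19 = 30, 285×5/19 = 75, 285×5/19 = 75.
cat         O        E   (O−E)²/E
ch 1      107       90     3.2111
ch 2       27       15     9.6000
ch 3        9       30    14.7000
ch 4       58       75     3.8533
ch 5       84       75     1.0800
Sum = 32.444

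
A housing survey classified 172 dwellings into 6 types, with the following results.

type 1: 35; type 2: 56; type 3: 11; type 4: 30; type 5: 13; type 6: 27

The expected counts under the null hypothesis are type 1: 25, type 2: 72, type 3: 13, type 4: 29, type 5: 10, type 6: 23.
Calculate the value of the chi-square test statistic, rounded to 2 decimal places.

cat         O        E   (O−E)²/E
type 1     35       25      4.000
type 2     56       72      3.556
type 3     11       13      0.308
type 4     30       29      0.034
type 5     13       10      0.900
type 6     27       23      0.696
Sum = 9.49

9.49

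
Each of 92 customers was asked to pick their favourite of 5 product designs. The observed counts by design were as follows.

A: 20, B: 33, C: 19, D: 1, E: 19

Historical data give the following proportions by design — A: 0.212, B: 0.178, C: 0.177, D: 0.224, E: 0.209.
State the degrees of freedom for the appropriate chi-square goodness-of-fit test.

There are k = 5 categories and no parameters were estimated from the data, so df = 5 − 1 = 4.

4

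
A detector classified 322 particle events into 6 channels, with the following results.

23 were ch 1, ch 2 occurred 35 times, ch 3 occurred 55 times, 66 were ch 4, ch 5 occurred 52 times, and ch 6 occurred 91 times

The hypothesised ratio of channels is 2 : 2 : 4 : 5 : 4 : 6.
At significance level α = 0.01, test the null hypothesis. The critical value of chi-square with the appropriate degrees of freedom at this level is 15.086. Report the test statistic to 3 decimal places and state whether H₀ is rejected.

3.758; do not reject

Ratio total = 23. Expected counts: 322×2/23 = 28, 322×2/23 = 28, 322×4/23 = 56, 322×5/23 = 70, 322×4/23 = 56, 322×6/23 = 84.
cat         O        E   (O−E)²/E
ch 1       23       28     0.8929
ch 2       35       28     1.7500
ch 3       55       56     0.0179
ch 4       66       70     0.2286
ch 5       52       56     0.2857
ch 6       91       84     0.5833
Sum = 3.758
df = 5. Since 3.758 < 15.086, we do not reject H₀.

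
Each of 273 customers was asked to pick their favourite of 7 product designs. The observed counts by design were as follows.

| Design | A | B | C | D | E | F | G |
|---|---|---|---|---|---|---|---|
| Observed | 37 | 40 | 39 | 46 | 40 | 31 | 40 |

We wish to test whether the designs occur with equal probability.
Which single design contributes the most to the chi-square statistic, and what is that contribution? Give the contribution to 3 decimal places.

F, 1.641

Expected count for each of the 7 categories: 273/7 = 39.
χ² = (37−39)²/39 + (40−39)²/39 + (39−39)²/39 + (46−39)²/39 + (40−39)²/39 + (31−39)²/39 + (40−39)²/39
   = 0.1026 + 0.0256 + 0.0000 + 1.2564 + 0.0256 + 1.6410 + 0.0256
The largest term is for F: 1.641.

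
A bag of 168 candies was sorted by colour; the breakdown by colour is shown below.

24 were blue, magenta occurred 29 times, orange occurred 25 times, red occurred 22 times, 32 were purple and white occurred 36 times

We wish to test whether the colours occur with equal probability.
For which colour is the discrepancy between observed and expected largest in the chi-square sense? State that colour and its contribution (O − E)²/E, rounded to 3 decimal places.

white, 2.286

Expected count for each of the 6 categories: 168/6 = 28.
blue: (24 − 28)²/28 = 16/28 = 0.5714
magenta: (29 − 28)²/28 = 1/28 = 0.0357
orange: (25 − 28)²/28 = 9/28 = 0.3214
red: (22 − 28)²/28 = 36/28 = 1.2857
purple: (32 − 28)²/28 = 16/28 = 0.5714
white: (36 − 28)²/28 = 64/28 = 2.2857
The largest term is for white: 2.286.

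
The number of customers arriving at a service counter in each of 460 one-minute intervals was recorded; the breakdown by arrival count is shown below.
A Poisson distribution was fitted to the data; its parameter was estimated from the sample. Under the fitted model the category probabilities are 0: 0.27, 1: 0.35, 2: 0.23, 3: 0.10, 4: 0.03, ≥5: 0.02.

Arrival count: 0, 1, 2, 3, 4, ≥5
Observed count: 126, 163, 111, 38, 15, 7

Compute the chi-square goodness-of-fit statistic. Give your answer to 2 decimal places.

2.33

Expected counts E_i = n·p_i: 460×0.27 = 124.2, 460×0.35 = 161, 460×0.23 = 105.8, 460×0.10 = 46, 460×0.03 = 13.8, 460×0.02 = 9.2.
0: (126 − 124.2)²/124.2 = 3.24/124.2 = 0.026
1: (163 − 161)²/161 = 4/161 = 0.025
2: (111 − 105.8)²/105.8 = 27.04/105.8 = 0.256
3: (38 − 46)²/46 = 64/46 = 1.391
4: (15 − 13.8)²/13.8 = 1.44/13.8 = 0.104
≥5: (7 − 9.2)²/9.2 = 4.84/9.2 = 0.526
Sum = 2.33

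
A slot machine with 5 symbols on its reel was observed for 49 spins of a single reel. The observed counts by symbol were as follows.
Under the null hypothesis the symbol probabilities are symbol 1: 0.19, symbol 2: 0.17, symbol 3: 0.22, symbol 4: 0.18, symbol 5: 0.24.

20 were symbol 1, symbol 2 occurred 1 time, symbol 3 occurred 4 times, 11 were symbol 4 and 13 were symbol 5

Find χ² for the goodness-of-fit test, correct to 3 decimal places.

23.658

Expected counts E_i = n·p_i: 49×0.19 = 9.31, 49×0.17 = 8.33, 49×0.22 = 10.78, 49×0.18 = 8.82, 49×0.24 = 11.76.
χ² = (20−9.31)²/9.31 + (1−8.33)²/8.33 + (4−10.78)²/10.78 + (11−8.82)²/8.82 + (13−11.76)²/11.76
   = 12.2746 + 6.4500 + 4.2642 + 0.5388 + 0.1307
Sum = 23.658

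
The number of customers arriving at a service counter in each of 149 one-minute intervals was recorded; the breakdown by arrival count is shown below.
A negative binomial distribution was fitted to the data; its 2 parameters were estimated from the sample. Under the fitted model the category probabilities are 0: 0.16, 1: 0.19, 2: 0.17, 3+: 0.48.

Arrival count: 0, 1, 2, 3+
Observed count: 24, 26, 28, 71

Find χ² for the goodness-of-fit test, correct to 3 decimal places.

0.475

Expected counts E_i = n·p_i: 149×0.16 = 23.84, 149×0.19 = 28.31, 149×0.17 = 25.33, 149×0.48 = 71.52.
cat         O        E   (O−E)²/E
0          24    23.84     0.0011
1          26    28.31     0.1885
2          28    25.33     0.2814
3+         71    71.52     0.0038
Sum = 0.475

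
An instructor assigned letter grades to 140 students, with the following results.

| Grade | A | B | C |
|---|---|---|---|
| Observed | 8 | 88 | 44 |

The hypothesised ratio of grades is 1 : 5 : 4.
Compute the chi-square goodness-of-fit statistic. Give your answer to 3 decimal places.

9.771

Ratio total = 10. Expected counts: 140×1/10 = 14, 140×5/10 = 70, 140×4/10 = 56.
cat         O        E   (O−E)²/E
A           8       14     2.5714
B          88       70     4.6286
C          44       56     2.5714
Sum = 9.771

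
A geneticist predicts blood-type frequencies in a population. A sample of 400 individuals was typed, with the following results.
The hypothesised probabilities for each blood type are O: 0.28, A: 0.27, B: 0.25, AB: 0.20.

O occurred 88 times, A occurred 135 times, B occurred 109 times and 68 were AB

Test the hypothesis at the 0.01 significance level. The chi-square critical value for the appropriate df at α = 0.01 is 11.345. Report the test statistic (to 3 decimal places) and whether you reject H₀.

Expected counts E_i = n·p_i: 400×0.28 = 112, 400×0.27 = 108, 400×0.25 = 100, 400×0.20 = 80.
cat         O        E   (O−E)²/E
O          88      112     5.1429
A         135      108     6.7500
B         109      100     0.8100
AB         68       80     1.8000
Sum = 14.503
df = 3. Since 14.503 > 11.345, we reject H₀.

14.503; reject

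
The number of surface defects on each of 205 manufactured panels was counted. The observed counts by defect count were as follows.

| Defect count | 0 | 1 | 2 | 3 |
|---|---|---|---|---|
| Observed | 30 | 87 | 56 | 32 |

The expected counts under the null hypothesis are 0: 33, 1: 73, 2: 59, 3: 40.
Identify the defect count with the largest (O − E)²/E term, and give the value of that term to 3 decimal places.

χ² = (30−33)²/33 + (87−73)²/73 + (56−59)²/59 + (32−40)²/40
   = 0.2727 + 2.6849 + 0.1525 + 1.6000
The largest term is for 1: 2.685.

1, 2.685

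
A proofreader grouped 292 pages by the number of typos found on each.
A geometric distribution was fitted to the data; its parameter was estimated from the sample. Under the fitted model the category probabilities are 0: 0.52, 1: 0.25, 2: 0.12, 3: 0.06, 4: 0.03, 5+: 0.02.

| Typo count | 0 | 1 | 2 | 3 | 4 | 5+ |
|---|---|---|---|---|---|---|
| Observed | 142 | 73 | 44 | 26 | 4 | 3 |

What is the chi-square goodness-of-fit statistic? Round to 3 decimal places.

Expected counts E_i = n·p_i: 292×0.52 = 151.84, 292×0.25 = 73, 292×0.12 = 35.04, 292×0.06 = 17.52, 292×0.03 = 8.76, 292×0.02 = 5.84.
cat         O        E   (O−E)²/E
0         142   151.84     0.6377
1          73       73     0.0000
2          44    35.04     2.2911
3          26    17.52     4.1045
4           4     8.76     2.5865
5+          3     5.84     1.3811
Sum = 11.001

11.001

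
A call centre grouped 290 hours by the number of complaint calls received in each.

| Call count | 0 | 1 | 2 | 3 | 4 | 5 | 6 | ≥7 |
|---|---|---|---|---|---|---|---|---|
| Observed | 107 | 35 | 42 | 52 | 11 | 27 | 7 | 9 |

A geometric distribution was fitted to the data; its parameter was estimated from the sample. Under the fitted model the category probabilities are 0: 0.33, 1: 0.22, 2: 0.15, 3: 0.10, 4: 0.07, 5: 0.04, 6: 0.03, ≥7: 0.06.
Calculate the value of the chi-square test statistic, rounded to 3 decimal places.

Expected counts E_i = n·p_i: 290×0.33 = 95.7, 290×0.22 = 63.8, 290×0.15 = 43.5, 290×0.10 = 29, 290×0.07 = 20.3, 290×0.04 = 11.6, 290×0.03 = 8.7, 290×0.06 = 17.4.
χ² = (107−95.7)²/95.7 + (35−63.8)²/63.8 + (42−43.5)²/43.5 + (52−29)²/29 + (11−20.3)²/20.3 + (27−11.6)²/11.6 + (7−8.7)²/8.7 + (9−17.4)²/17.4
   = 1.3343 + 13.0006 + 0.0517 + 18.2414 + 4.2606 + 20.4448 + 0.3322 + 4.0552
Sum = 61.721

61.721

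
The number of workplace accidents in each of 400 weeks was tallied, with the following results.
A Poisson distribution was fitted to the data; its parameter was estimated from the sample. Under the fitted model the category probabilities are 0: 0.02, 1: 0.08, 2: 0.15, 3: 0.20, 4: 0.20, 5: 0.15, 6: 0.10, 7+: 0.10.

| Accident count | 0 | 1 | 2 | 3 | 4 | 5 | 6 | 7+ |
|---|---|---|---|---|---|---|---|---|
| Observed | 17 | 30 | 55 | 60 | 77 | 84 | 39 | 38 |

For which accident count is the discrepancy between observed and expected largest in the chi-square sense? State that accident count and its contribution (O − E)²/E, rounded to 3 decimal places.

0, 10.125

Expected counts E_i = n·p_i: 400×0.02 = 8, 400×0.08 = 32, 400×0.15 = 60, 400×0.20 = 80, 400×0.20 = 80, 400×0.15 = 60, 400×0.10 = 40, 400×0.10 = 40.
χ² = (17−8)²/8 + (30−32)²/32 + (55−60)²/60 + (60−80)²/80 + (77−80)²/80 + (84−60)²/60 + (39−40)²/40 + (38−40)²/40
   = 10.1250 + 0.1250 + 0.4167 + 5.0000 + 0.1125 + 9.6000 + 0.0250 + 0.1000
The largest term is for 0: 10.125.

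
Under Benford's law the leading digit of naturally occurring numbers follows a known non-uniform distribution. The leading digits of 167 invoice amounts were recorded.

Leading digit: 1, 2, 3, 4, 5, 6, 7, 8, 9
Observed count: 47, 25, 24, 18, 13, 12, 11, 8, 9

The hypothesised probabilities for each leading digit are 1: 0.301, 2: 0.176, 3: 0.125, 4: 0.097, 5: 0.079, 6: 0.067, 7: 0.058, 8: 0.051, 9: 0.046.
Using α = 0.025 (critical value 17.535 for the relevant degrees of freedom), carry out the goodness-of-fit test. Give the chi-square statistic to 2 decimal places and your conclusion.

Expected counts E_i = n·p_i: 167×0.301 = 50.267, 167×0.176 = 29.392, 167×0.125 = 20.875, 167×0.097 = 16.199, 167×0.079 = 13.193, 167×0.067 = 11.189, 167×0.058 = 9.686, 167×0.051 = 8.517, 167×0.046 = 7.682.
cat         O        E   (O−E)²/E
1          47   50.267      0.212
2          25   29.392      0.656
3          24   20.875      0.468
4          18   16.199      0.200
5          13   13.193      0.003
6          12   11.189      0.059
7          11    9.686      0.178
8           8    8.517      0.031
9           9    7.682      0.226
Sum = 2.03
df = 8. Since 2.03 < 17.535, we do not reject H₀.

2.03; do not reject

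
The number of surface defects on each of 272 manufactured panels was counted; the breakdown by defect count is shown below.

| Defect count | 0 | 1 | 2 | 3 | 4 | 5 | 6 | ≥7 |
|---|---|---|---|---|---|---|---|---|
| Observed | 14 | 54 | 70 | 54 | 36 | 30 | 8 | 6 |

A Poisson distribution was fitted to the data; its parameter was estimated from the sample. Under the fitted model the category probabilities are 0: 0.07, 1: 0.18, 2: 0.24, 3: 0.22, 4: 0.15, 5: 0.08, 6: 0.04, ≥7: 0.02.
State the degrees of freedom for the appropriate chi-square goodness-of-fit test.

There are k = 8 categories and 1 parameter estimated from the data, so df = 8 − 1 − 1 = 6.

6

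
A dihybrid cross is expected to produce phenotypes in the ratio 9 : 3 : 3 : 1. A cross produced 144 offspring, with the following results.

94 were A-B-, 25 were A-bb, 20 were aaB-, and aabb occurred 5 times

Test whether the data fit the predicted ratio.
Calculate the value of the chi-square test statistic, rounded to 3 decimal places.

5.827

Ratio total = 16. Expected counts: 144×9/16 = 81, 144×3/16 = 27, 144×3/16 = 27, 144×1/16 = 9.
χ² = (94−81)²/81 + (25−27)²/27 + (20−27)²/27 + (5−9)²/9
   = 2.0864 + 0.1481 + 1.8148 + 1.7778
Sum = 5.827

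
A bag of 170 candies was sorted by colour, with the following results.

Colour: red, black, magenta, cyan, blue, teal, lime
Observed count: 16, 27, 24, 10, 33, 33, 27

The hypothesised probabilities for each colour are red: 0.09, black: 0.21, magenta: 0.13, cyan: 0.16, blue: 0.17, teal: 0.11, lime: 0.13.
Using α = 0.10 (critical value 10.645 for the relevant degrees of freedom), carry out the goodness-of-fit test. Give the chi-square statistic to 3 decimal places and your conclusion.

Expected counts E_i = n·p_i: 170×0.09 = 15.3, 170×0.21 = 35.7, 170×0.13 = 22.1, 170×0.16 = 27.2, 170×0.17 = 28.9, 170×0.11 = 18.7, 170×0.13 = 22.1.
red: (16 − 15.3)²/15.3 = 0.49/15.3 = 0.0320
black: (27 − 35.7)²/35.7 = 75.69/35.7 = 2.1202
magenta: (24 − 22.1)²/22.1 = 3.61/22.1 = 0.1633
cyan: (10 − 27.2)²/27.2 = 295.84/27.2 = 10.8765
blue: (33 − 28.9)²/28.9 = 16.81/28.9 = 0.5817
teal: (33 − 18.7)²/18.7 = 204.49/18.7 = 10.9353
lime: (27 − 22.1)²/22.1 = 24.01/22.1 = 1.0864
Sum = 25.795
df = 6. Since 25.795 > 10.645, we reject H₀.

25.795; reject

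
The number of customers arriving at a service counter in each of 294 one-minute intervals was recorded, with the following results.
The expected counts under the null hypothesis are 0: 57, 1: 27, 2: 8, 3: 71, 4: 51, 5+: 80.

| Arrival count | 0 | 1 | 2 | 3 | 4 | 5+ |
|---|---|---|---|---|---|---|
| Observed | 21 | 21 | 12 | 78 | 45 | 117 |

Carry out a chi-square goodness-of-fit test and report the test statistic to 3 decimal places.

44.579

0: (21 − 57)²/57 = 1296/57 = 22.7368
1: (21 − 27)²/27 = 36/27 = 1.3333
2: (12 − 8)²/8 = 16/8 = 2.0000
3: (78 − 71)²/71 = 49/71 = 0.6901
4: (45 − 51)²/51 = 36/51 = 0.7059
5+: (117 − 80)²/80 = 1369/80 = 17.1125
Sum = 44.579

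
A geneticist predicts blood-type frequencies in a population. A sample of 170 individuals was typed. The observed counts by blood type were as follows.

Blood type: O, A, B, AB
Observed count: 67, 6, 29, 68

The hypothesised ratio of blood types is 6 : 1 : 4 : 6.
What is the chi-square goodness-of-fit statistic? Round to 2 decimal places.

6.51

Ratio total = 17. Expected counts: 170×6/17 = 60, 170×1/17 = 10, 170×4/17 = 40, 170×6/17 = 60.
O: (67 − 60)²/60 = 49/60 = 0.817
A: (6 − 10)²/10 = 16/10 = 1.600
B: (29 − 40)²/40 = 121/40 = 3.025
AB: (68 − 60)²/60 = 64/60 = 1.067
Sum = 6.51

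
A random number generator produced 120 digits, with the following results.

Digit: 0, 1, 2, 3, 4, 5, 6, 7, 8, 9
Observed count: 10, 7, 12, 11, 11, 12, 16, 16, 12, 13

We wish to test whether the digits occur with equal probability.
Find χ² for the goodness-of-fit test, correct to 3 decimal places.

5.333

Under H₀ each category has probability 1/10, so each expected count is 120/10 = 12.
χ² = (10−12)²/12 + (7−12)²/12 + (12−12)²/12 + (11−12)²/12 + (11−12)²/12 + (12−12)²/12 + (16−12)²/12 + (16−12)²/12 + (12−12)²/12 + (13−12)²/12
   = 0.3333 + 2.0833 + 0.0000 + 0.0833 + 0.0833 + 0.0000 + 1.3333 + 1.3333 + 0.0000 + 0.0833
Sum = 5.333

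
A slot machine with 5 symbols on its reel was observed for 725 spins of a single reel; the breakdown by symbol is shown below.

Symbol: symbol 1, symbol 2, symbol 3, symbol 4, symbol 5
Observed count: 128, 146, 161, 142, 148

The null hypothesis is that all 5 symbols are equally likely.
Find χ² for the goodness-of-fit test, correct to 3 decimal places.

3.890

Expected count for each of the 5 categories: 725/5 = 145.
χ² = (128−145)²/145 + (146−145)²/145 + (161−145)²/145 + (142−145)²/145 + (148−145)²/145
   = 1.9931 + 0.0069 + 1.7655 + 0.0621 + 0.0621
Sum = 3.890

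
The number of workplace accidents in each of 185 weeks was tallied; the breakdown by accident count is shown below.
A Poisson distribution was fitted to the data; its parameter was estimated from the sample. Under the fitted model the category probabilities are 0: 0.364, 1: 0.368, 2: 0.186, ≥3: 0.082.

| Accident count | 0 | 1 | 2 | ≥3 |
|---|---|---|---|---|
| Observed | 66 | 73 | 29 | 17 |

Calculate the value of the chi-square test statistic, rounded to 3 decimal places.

1.454

Expected counts E_i = n·p_i: 185×0.364 = 67.34, 185×0.368 = 68.08, 185×0.186 = 34.41, 185×0.082 = 15.17.
0: (66 − 67.34)²/67.34 = 1.7956/67.34 = 0.0267
1: (73 − 68.08)²/68.08 = 24.2064/68.08 = 0.3556
2: (29 − 34.41)²/34.41 = 29.2681/34.41 = 0.8506
≥3: (17 − 15.17)²/15.17 = 3.3489/15.17 = 0.2208
Sum = 1.454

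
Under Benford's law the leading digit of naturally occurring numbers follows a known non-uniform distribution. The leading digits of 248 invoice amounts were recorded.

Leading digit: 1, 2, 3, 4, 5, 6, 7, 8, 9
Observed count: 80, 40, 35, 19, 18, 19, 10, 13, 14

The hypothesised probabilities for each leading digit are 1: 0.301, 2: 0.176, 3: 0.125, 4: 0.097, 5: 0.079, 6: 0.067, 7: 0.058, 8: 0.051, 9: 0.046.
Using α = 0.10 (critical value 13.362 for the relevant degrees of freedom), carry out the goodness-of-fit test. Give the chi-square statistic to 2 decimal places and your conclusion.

4.67; do not reject

Expected counts E_i = n·p_i: 248×0.301 = 74.648, 248×0.176 = 43.648, 248×0.125 = 31, 248×0.097 = 24.056, 248×0.079 = 19.592, 248×0.067 = 16.616, 248×0.058 = 14.384, 248×0.051 = 12.648, 248×0.046 = 11.408.
χ² = (80−74.648)²/74.648 + (40−43.648)²/43.648 + (35−31)²/31 + (19−24.056)²/24.056 + (18−19.592)²/19.592 + (19−16.616)²/16.616 + (10−14.384)²/14.384 + (13−12.648)²/12.648 + (14−11.408)²/11.408
   = 0.384 + 0.305 + 0.516 + 1.063 + 0.129 + 0.342 + 1.336 + 0.010 + 0.589
Sum = 4.67
df = 8. Since 4.67 < 13.362, we do not reject H₀.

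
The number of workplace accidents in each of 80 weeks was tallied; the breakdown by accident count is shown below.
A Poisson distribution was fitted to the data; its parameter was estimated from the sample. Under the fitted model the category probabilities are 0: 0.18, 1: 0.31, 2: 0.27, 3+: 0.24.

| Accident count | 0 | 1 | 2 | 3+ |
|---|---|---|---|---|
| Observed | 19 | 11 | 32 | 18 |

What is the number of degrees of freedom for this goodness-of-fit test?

2

There are k = 4 categories and 1 parameter estimated from the data, so df = 4 − 1 − 1 = 2.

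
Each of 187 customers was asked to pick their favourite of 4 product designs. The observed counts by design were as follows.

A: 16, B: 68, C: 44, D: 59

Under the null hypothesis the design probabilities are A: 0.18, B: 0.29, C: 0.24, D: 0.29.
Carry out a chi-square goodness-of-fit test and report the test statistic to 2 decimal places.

13.20

Expected counts E_i = n·p_i: 187×0.18 = 33.66, 187×0.29 = 54.23, 187×0.24 = 44.88, 187×0.29 = 54.23.
cat         O        E   (O−E)²/E
A          16    33.66      9.265
B          68    54.23      3.496
C          44    44.88      0.017
D          59    54.23      0.420
Sum = 13.20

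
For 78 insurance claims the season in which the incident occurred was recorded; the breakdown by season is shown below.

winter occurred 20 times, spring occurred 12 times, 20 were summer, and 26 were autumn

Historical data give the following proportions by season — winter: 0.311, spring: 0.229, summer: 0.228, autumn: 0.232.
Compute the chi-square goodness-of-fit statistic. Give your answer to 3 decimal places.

Expected counts E_i = n·p_i: 78×0.311 = 24.258, 78×0.229 = 17.862, 78×0.228 = 17.784, 78×0.232 = 18.096.
winter: (20 − 24.258)²/24.258 = 18.130564/24.258 = 0.7474
spring: (12 − 17.862)²/17.862 = 34.363044/17.862 = 1.9238
summer: (20 − 17.784)²/17.784 = 4.910656/17.784 = 0.2761
autumn: (26 − 18.096)²/18.096 = 62.473216/18.096 = 3.4523
Sum = 6.400

6.400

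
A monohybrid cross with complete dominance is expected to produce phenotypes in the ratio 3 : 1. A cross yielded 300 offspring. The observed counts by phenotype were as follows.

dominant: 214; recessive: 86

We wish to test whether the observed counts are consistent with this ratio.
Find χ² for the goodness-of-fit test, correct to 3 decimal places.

2.151

Ratio total = 4. Expected counts: 300×3/4 = 225, 300×1/4 = 75.
dominant: (214 − 225)²/225 = 121/225 = 0.5378
recessive: (86 − 75)²/75 = 121/75 = 1.6133
Sum = 2.151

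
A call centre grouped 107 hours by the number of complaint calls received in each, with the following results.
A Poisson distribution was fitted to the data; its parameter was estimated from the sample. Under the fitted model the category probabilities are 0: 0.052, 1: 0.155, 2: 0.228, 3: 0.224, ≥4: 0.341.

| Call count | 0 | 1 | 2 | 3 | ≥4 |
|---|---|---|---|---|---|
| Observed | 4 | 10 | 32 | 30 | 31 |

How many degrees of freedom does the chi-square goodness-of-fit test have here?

There are k = 5 categories and 1 parameter estimated from the data, so df = 5 − 1 − 1 = 3.

3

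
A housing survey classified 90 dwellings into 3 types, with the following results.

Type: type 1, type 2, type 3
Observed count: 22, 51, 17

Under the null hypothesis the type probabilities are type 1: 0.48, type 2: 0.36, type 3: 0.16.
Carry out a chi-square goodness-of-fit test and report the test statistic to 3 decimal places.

21.551

Expected counts E_i = n·p_i: 90×0.48 = 43.2, 90×0.36 = 32.4, 90×0.16 = 14.4.
χ² = (22−43.2)²/43.2 + (51−32.4)²/32.4 + (17−14.4)²/14.4
   = 10.4037 + 10.6778 + 0.4694
Sum = 21.551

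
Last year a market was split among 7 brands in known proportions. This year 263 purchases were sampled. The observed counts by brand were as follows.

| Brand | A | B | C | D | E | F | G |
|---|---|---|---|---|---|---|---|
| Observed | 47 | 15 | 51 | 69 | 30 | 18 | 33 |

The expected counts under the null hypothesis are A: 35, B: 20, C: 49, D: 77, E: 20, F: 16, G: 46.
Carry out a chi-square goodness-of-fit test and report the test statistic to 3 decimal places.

cat         O        E   (O−E)²/E
A          47       35     4.1143
B          15       20     1.2500
C          51       49     0.0816
D          69       77     0.8312
E          30       20     5.0000
F          18       16     0.2500
G          33       46     3.6739
Sum = 15.201

15.201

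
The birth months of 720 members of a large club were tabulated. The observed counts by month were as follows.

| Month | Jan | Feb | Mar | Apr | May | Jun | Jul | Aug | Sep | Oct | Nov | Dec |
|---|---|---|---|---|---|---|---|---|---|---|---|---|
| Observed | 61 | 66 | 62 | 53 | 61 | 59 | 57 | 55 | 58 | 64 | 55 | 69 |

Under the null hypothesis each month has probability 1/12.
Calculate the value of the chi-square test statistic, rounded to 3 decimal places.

4.200

Under H₀ each category has probability 1/12, so each expected count is 720/12 = 60.
cat         O        E   (O−E)²/E
Jan        61       60     0.0167
Feb        66       60     0.6000
Mar        62       60     0.0667
Apr        53       60     0.8167
May        61       60     0.0167
Jun        59       60     0.0167
Jul        57       60     0.1500
Aug        55       60     0.4167
Sep        58       60     0.0667
Oct        64       60     0.2667
Nov        55       60     0.4167
Dec        69       60     1.3500
Sum = 4.200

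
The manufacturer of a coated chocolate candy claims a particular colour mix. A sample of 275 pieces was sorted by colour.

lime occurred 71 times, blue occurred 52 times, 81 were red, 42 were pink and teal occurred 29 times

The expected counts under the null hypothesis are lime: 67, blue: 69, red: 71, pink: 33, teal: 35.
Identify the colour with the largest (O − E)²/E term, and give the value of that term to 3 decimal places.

cat         O        E   (O−E)²/E
lime       71       67     0.2388
blue       52       69     4.1884
red        81       71     1.4085
pink       42       33     2.4545
teal       29       35     1.0286
The largest term is for blue: 4.188.

blue, 4.188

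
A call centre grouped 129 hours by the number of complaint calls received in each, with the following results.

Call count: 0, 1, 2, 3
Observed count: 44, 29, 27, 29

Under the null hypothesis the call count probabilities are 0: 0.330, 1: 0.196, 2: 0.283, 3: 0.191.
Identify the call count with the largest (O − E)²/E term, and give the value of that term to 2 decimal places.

Expected counts E_i = n·p_i: 129×0.330 = 42.57, 129×0.196 = 25.284, 129×0.283 = 36.507, 129×0.191 = 24.639.
χ² = (44−42.57)²/42.57 + (29−25.284)²/25.284 + (27−36.507)²/36.507 + (29−24.639)²/24.639
   = 0.048 + 0.546 + 2.476 + 0.772
The largest term is for 2: 2.48.

2, 2.48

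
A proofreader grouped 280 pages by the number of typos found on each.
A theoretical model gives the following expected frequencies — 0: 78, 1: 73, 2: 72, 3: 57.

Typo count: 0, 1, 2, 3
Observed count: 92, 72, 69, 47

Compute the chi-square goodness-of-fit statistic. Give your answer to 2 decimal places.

4.41

χ² = (92−78)²/78 + (72−73)²/73 + (69−72)²/72 + (47−57)²/57
   = 2.513 + 0.014 + 0.125 + 1.754
Sum = 4.41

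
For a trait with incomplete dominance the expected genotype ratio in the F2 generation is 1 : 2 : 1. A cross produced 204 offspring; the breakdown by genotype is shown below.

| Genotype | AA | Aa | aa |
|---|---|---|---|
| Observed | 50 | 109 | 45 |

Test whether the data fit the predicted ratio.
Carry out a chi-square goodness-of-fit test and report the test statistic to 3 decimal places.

1.206

Ratio total = 4. Expected counts: 204×1/4 = 51, 204×2/4 = 102, 204×1/4 = 51.
χ² = (50−51)²/51 + (109−102)²/102 + (45−51)²/51
   = 0.0196 + 0.4804 + 0.7059
Sum = 1.206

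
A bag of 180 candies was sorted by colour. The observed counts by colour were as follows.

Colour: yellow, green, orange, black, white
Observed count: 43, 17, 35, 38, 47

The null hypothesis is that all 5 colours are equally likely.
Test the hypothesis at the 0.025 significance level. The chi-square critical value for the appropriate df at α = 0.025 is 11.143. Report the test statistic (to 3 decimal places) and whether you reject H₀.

Expected count for each of the 5 categories: 180/5 = 36.
χ² = (43−36)²/36 + (17−36)²/36 + (35−36)²/36 + (38−36)²/36 + (47−36)²/36
   = 1.3611 + 10.0278 + 0.0278 + 0.1111 + 3.3611
Sum = 14.889
df = 4. Since 14.889 > 11.143, we reject H₀.

14.889; reject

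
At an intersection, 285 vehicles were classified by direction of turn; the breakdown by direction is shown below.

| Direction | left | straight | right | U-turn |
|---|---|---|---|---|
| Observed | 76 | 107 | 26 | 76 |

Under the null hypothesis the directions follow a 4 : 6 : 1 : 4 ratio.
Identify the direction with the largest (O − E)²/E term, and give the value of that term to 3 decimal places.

right, 2.579

Ratio total = 15. Expected counts: 285×4/15 = 76, 285×6/15 = 114, 285×1/15 = 19, 285×4/15 = 76.
left: (76 − 76)²/76 = 0/76 = 0.0000
straight: (107 − 114)²/114 = 49/114 = 0.4298
right: (26 − 19)²/19 = 49/19 = 2.5789
U-turn: (76 − 76)²/76 = 0/76 = 0.0000
The largest term is for right: 2.579.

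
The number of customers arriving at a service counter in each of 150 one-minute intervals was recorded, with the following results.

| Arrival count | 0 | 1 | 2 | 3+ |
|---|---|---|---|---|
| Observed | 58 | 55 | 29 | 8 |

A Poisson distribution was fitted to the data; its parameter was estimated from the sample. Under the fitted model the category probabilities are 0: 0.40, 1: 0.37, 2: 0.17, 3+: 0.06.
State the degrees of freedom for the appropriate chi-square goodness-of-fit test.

There are k = 4 categories and 1 parameter estimated from the data, so df = 4 − 1 − 1 = 2.

2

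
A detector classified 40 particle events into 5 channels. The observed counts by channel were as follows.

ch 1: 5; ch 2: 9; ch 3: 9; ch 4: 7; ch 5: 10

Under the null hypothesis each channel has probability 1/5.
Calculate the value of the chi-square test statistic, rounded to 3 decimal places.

Expected count for each of the 5 categories: 40/5 = 8.
χ² = (5−8)²/8 + (9−8)²/8 + (9−8)²/8 + (7−8)²/8 + (10−8)²/8
   = 1.1250 + 0.1250 + 0.1250 + 0.1250 + 0.5000
Sum = 2.000

2.000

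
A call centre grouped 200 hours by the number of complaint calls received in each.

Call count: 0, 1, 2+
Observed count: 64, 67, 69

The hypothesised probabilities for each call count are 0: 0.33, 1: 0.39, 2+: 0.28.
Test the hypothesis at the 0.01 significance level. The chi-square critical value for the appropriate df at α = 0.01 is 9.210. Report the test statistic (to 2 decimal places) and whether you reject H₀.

Expected counts E_i = n·p_i: 200×0.33 = 66, 200×0.39 = 78, 200×0.28 = 56.
0: (64 − 66)²/66 = 4/66 = 0.061
1: (67 − 78)²/78 = 121/78 = 1.551
2+: (69 − 56)²/56 = 169/56 = 3.018
Sum = 4.63
df = 2. Since 4.63 < 9.210, we do not reject H₀.

4.63; do not reject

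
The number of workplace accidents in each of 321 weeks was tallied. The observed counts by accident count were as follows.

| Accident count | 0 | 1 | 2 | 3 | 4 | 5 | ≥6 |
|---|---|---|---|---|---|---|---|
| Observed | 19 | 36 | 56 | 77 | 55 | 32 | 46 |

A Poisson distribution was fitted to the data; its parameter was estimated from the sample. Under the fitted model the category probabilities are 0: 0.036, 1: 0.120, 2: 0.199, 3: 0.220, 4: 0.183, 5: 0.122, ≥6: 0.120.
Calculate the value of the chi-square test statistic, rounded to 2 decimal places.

9.51

Expected counts E_i = n·p_i: 321×0.036 = 11.556, 321×0.120 = 38.52, 321×0.199 = 63.879, 321×0.220 = 70.62, 321×0.183 = 58.743, 321×0.122 = 39.162, 321×0.120 = 38.52.
cat         O        E   (O−E)²/E
0          19   11.556      4.795
1          36    38.52      0.165
2          56   63.879      0.972
3          77    70.62      0.576
4          55   58.743      0.238
5          32   39.162      1.310
≥6         46    38.52      1.453
Sum = 9.51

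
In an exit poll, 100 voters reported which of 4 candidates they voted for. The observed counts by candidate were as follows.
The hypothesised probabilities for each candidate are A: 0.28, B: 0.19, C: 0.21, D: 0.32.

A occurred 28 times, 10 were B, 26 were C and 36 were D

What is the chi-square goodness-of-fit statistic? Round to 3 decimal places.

Expected counts E_i = n·p_i: 100×0.28 = 28, 100×0.19 = 19, 100×0.21 = 21, 100×0.32 = 32.
χ² = (28−28)²/28 + (10−19)²/19 + (26−21)²/21 + (36−32)²/32
   = 0.0000 + 4.2632 + 1.1905 + 0.5000
Sum = 5.954

5.954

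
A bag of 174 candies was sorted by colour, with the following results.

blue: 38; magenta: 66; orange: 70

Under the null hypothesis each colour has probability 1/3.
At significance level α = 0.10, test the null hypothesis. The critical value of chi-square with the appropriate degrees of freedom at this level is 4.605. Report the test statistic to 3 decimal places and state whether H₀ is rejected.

10.483; reject

Expected count for each of the 3 categories: 174/3 = 58.
blue: (38 − 58)²/58 = 400/58 = 6.8966
magenta: (66 − 58)²/58 = 64/58 = 1.1034
orange: (70 − 58)²/58 = 144/58 = 2.4828
Sum = 10.483
df = 2. Since 10.483 > 4.605, we reject H₀.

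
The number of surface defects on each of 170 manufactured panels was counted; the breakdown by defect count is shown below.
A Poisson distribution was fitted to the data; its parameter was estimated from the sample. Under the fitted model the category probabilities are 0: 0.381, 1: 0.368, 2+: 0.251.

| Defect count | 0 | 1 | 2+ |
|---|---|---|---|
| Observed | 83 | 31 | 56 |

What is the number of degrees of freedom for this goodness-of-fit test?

There are k = 3 categories and 1 parameter estimated from the data, so df = 3 − 1 − 1 = 1.

1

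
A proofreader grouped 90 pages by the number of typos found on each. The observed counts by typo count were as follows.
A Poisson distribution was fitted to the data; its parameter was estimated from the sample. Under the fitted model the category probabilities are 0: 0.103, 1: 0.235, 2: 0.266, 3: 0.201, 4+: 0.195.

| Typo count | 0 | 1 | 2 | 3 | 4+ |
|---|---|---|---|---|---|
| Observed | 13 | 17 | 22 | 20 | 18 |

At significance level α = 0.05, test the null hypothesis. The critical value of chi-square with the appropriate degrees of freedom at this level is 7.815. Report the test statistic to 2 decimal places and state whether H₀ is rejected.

Expected counts E_i = n·p_i: 90×0.103 = 9.27, 90×0.235 = 21.15, 90×0.266 = 23.94, 90×0.201 = 18.09, 90×0.195 = 17.55.
0: (13 − 9.27)²/9.27 = 13.9129/9.27 = 1.501
1: (17 − 21.15)²/21.15 = 17.2225/21.15 = 0.814
2: (22 − 23.94)²/23.94 = 3.7636/23.94 = 0.157
3: (20 − 18.09)²/18.09 = 3.6481/18.09 = 0.202
4+: (18 − 17.55)²/17.55 = 0.2025/17.55 = 0.012
Sum = 2.69
df = 3. Since 2.69 < 7.815, we do not reject H₀.

2.69; do not reject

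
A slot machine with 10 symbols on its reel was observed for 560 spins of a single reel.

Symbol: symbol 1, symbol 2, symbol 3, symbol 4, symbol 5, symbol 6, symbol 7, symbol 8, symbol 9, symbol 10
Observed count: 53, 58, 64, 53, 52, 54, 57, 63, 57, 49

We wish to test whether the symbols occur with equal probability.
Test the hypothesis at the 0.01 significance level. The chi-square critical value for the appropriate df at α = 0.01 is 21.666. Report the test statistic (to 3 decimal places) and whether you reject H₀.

Under H₀ each category has probability 1/10, so each expected count is 560/10 = 56.
χ² = (53−56)²/56 + (58−56)²/56 + (64−56)²/56 + (53−56)²/56 + (52−56)²/56 + (54−56)²/56 + (57−56)²/56 + (63−56)²/56 + (57−56)²/56 + (49−56)²/56
   = 0.1607 + 0.0714 + 1.1429 + 0.1607 + 0.2857 + 0.0714 + 0.0179 + 0.8750 + 0.0179 + 0.8750
Sum = 3.679
df = 9. Since 3.679 < 21.666, we do not reject H₀.

3.679; do not reject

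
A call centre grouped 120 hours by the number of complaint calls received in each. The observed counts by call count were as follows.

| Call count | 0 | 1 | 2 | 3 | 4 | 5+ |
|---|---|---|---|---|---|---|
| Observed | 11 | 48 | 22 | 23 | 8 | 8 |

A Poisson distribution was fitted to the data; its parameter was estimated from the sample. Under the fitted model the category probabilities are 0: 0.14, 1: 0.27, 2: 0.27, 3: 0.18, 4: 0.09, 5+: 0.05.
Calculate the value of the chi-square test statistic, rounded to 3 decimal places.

14.335

Expected counts E_i = n·p_i: 120×0.14 = 16.8, 120×0.27 = 32.4, 120×0.27 = 32.4, 120×0.18 = 21.6, 120×0.09 = 10.8, 120×0.05 = 6.
cat         O        E   (O−E)²/E
0          11     16.8     2.0024
1          48     32.4     7.5111
2          22     32.4     3.3383
3          23     21.6     0.0907
4           8     10.8     0.7259
5+          8        6     0.6667
Sum = 14.335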